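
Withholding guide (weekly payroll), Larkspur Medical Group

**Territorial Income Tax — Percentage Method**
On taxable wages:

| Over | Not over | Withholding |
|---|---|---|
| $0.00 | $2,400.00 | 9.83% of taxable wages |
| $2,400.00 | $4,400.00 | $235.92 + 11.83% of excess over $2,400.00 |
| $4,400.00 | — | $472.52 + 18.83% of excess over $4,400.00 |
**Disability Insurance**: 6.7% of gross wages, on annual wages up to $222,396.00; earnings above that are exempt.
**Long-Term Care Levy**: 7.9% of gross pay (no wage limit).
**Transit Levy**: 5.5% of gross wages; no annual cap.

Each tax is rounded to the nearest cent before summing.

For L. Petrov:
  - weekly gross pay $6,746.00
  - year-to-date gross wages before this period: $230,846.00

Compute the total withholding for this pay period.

$1,818.23

Territorial Income Tax: taxable = $6,746.00
  $472.52 + 18.83% × ($6,746.00 − $4,400.00) = $472.52 + 18.83% × $2,346.00 = $914.27
Disability Insurance: YTD $230,846.00 ≥ cap $222,396.00 → $0.00
Long-Term Care Levy: 7.9% × $6,746.00 = $532.93
Transit Levy: 5.5% × $6,746.00 = $371.03
Total: $914.27 + $0.00 + $532.93 + $371.03 = $1,818.23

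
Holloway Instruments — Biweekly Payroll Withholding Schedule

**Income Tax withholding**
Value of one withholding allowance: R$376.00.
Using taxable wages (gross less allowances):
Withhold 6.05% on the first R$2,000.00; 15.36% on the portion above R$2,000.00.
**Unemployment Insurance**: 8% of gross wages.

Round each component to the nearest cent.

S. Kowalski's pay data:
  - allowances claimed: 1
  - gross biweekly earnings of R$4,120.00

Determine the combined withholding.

Income Tax: taxable = R$4,120.00 − 1×R$376.00 = R$3,744.00
  R$121.00 + 15.36% × (R$3,744.00 − R$2,000.00) = R$121.00 + 15.36% × R$1,744.00 = R$388.88
Unemployment Insurance: 8% × R$4,120.00 = R$329.60
Total: R$388.88 + R$329.60 = R$718.48

R$718.48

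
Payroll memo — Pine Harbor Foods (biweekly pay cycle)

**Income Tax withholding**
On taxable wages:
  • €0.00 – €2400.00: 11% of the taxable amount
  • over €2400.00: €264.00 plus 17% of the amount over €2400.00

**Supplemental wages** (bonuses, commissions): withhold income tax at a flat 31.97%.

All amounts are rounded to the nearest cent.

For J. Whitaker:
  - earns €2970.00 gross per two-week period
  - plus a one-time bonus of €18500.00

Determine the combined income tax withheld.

Income Tax: taxable = €2970.00
  €264.00 + 17% × (€2970.00 − €2400.00) = €264.00 + 17% × €570.00 = €360.90
Supplemental (31.97% flat on bonus): 31.97% × €18500.00 = €5914.45
Total income tax: €360.90 + €5914.45 = €6275.35

€6275.35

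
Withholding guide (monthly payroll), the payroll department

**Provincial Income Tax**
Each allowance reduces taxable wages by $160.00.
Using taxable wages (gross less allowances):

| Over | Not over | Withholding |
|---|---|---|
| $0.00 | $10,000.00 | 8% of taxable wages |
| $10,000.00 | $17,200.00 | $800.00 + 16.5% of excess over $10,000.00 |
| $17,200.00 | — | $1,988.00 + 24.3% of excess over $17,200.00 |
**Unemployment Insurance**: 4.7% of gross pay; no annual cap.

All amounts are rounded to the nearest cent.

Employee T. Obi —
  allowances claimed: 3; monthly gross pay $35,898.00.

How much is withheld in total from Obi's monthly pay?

$8,102.18

Provincial Income Tax: taxable = $35,898.00 − 3×$160.00 = $35,418.00
  $1,988.00 + 24.3% × ($35,418.00 − $17,200.00) = $1,988.00 + 24.3% × $18,218.00 = $6,414.97
Unemployment Insurance: 4.7% × $35,898.00 = $1,687.21
Total: $6,414.97 + $1,687.21 = $8,102.18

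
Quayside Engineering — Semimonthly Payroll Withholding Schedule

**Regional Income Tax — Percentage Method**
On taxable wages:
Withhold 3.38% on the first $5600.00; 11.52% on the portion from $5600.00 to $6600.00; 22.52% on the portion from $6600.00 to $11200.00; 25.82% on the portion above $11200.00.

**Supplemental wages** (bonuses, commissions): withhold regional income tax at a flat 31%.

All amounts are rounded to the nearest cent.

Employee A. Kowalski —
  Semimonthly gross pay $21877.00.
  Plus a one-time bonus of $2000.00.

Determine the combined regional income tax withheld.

Regional Income Tax: taxable = $21877.00
  $1340.40 + 25.82% × ($21877.00 − $11200.00) = $1340.40 + 25.82% × $10677.00 = $4097.20
Supplemental (31% flat on bonus): 31% × $2000.00 = $620.00
Total regional income tax: $4097.20 + $620.00 = $4717.20

$4717.20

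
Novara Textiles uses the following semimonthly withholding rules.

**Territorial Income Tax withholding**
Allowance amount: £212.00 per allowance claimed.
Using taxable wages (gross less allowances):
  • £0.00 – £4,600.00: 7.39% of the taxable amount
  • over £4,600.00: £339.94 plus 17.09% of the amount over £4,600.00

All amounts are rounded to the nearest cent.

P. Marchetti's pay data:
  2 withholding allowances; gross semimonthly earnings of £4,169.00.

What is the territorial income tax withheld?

£276.76

Territorial Income Tax: taxable = £4,169.00 − 2×£212.00 = £3,745.00
  7.39% × £3,745.00 = £276.76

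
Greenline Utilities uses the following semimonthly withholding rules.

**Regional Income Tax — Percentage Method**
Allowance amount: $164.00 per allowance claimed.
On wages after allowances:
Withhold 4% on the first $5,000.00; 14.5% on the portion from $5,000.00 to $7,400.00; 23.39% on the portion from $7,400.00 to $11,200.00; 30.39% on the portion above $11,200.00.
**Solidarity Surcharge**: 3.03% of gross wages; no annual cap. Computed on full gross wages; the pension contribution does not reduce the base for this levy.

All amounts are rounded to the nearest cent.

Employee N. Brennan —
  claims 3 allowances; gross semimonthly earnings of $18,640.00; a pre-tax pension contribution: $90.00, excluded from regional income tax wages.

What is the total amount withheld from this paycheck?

Regional Income Tax: taxable = $18,640.00 − $90.00 − 3×$164.00 = $18,058.00
  $1,436.82 + 30.39% × ($18,058.00 − $11,200.00) = $1,436.82 + 30.39% × $6,858.00 = $3,520.97
Solidarity Surcharge: 3.03% × $18,640.00 = $564.79
Total: $3,520.97 + $564.79 = $4,085.76

$4,085.76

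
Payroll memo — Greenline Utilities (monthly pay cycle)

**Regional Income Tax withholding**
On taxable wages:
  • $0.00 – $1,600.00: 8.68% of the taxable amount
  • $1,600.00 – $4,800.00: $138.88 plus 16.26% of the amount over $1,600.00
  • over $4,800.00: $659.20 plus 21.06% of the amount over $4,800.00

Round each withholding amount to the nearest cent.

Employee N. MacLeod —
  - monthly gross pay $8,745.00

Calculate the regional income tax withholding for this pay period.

$1,490.02

Regional Income Tax: taxable = $8,745.00
  $659.20 + 21.06% × ($8,745.00 − $4,800.00) = $659.20 + 21.06% × $3,945.00 = $1,490.02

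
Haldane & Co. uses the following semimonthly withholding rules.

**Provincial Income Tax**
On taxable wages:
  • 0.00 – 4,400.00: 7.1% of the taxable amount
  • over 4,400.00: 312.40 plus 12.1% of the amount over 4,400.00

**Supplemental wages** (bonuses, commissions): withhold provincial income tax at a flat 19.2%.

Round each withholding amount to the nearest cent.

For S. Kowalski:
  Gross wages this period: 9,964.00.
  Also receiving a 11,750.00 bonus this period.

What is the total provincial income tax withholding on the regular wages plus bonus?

Provincial Income Tax: taxable = 9,964.00
  312.40 + 12.1% × (9,964.00 − 4,400.00) = 312.40 + 12.1% × 5,564.00 = 985.64
Supplemental (19.2% flat on bonus): 19.2% × 11,750.00 = 2,256.00
Total provincial income tax: 985.64 + 2,256.00 = 3,241.64

3,241.64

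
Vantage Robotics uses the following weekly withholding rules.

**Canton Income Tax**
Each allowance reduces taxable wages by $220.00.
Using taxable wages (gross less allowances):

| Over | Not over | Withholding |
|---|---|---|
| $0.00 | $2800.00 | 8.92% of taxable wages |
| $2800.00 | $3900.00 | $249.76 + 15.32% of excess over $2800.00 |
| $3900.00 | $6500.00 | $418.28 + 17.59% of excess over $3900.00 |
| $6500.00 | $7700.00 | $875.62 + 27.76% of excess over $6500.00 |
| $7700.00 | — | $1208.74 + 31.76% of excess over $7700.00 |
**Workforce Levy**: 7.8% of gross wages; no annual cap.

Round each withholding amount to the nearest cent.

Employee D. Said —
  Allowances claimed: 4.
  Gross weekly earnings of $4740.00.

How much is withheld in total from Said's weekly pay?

$781.87

Canton Income Tax: taxable = $4740.00 − 4×$220.00 = $3860.00
  $249.76 + 15.32% × ($3860.00 − $2800.00) = $249.76 + 15.32% × $1060.00 = $412.15
Workforce Levy: 7.8% × $4740.00 = $369.72
Total: $412.15 + $369.72 = $781.87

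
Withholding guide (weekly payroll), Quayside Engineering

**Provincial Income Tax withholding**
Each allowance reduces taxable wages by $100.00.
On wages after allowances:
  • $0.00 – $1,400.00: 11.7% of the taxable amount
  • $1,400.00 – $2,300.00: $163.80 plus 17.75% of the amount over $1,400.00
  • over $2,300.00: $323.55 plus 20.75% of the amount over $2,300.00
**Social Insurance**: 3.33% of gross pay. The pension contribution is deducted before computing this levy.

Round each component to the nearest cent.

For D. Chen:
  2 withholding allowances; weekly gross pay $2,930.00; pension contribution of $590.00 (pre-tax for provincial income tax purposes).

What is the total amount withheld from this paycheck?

Provincial Income Tax: taxable = $2,930.00 − $590.00 − 2×$100.00 = $2,140.00
  $163.80 + 17.75% × ($2,140.00 − $1,400.00) = $163.80 + 17.75% × $740.00 = $295.15
Social Insurance: 3.33% × $2,340.00 = $77.92
Total: $295.15 + $77.92 = $373.07

$373.07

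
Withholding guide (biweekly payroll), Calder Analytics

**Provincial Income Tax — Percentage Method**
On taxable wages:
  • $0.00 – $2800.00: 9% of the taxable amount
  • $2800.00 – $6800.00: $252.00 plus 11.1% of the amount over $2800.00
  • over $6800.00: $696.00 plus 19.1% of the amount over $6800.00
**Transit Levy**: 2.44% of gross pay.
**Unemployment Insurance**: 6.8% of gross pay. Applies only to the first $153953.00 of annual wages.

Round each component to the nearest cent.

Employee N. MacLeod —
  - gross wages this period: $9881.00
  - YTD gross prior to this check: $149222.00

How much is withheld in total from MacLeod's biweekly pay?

$1847.28

Provincial Income Tax: taxable = $9881.00
  $696.00 + 19.1% × ($9881.00 − $6800.00) = $696.00 + 19.1% × $3081.00 = $1284.47
Transit Levy: 2.44% × $9881.00 = $241.10
Unemployment Insurance: cap $153953.00 − YTD $149222.00 = $4731.00 subject; 6.8% × $4731.00 = $321.71
Total: $1284.47 + $241.10 + $321.71 = $1847.28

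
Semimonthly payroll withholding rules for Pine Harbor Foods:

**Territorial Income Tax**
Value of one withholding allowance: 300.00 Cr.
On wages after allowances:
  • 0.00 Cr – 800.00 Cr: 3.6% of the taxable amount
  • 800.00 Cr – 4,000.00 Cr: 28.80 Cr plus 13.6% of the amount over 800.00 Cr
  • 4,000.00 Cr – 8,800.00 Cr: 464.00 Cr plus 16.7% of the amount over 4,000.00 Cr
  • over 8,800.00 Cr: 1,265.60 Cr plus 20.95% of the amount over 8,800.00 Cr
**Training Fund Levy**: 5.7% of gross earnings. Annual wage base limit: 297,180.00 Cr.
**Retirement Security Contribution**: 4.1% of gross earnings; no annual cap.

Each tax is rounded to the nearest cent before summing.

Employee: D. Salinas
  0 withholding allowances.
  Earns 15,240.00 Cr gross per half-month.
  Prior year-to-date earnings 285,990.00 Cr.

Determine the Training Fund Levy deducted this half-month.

637.83 Cr

Training Fund Levy: cap 297,180.00 Cr − YTD 285,990.00 Cr = 11,190.00 Cr subject; 5.7% × 11,190.00 Cr = 637.83 Cr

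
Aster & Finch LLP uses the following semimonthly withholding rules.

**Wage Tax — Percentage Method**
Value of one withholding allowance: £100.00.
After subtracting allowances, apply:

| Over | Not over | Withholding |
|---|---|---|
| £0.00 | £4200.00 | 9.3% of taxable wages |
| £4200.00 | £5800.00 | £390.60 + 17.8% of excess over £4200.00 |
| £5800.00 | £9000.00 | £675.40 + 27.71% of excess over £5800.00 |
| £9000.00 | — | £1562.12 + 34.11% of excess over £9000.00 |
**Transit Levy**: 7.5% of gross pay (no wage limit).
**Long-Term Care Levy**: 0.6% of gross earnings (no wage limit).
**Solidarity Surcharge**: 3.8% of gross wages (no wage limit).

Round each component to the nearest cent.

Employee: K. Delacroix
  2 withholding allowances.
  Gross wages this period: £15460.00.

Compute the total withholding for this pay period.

Wage Tax: taxable = £15460.00 − 2×£100.00 = £15260.00
  £1562.12 + 34.11% × (£15260.00 − £9000.00) = £1562.12 + 34.11% × £6260.00 = £3697.41
Transit Levy: 7.5% × £15460.00 = £1159.50
Long-Term Care Levy: 0.6% × £15460.00 = £92.76
Solidarity Surcharge: 3.8% × £15460.00 = £587.48
Total: £3697.41 + £1159.50 + £92.76 + £587.48 = £5537.15

£5537.15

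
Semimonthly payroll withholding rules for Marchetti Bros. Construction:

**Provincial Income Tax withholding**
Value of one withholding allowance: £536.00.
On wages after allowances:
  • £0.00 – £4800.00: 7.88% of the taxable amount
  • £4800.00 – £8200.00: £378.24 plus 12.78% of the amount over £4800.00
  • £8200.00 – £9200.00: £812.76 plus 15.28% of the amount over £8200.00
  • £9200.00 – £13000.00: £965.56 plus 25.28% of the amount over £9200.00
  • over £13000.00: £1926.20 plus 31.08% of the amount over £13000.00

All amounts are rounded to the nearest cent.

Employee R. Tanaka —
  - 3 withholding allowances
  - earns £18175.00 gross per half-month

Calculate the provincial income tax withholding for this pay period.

£3034.82

Provincial Income Tax: taxable = £18175.00 − 3×£536.00 = £16567.00
  £1926.20 + 31.08% × (£16567.00 − £13000.00) = £1926.20 + 31.08% × £3567.00 = £3034.82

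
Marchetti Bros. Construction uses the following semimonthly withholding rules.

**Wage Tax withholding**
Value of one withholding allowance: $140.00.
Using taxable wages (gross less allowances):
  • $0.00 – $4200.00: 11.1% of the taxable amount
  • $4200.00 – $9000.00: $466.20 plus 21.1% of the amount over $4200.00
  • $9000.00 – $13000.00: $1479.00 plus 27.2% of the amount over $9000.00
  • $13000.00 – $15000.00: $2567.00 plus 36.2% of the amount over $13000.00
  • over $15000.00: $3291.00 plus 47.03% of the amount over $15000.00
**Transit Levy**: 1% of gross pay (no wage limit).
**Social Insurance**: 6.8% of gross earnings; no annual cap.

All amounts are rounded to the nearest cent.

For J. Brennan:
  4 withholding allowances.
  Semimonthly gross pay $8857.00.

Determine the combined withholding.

Wage Tax: taxable = $8857.00 − 4×$140.00 = $8297.00
  $466.20 + 21.1% × ($8297.00 − $4200.00) = $466.20 + 21.1% × $4097.00 = $1330.67
Transit Levy: 1% × $8857.00 = $88.57
Social Insurance: 6.8% × $8857.00 = $602.28
Total: $1330.67 + $88.57 + $602.28 = $2021.52

$2021.52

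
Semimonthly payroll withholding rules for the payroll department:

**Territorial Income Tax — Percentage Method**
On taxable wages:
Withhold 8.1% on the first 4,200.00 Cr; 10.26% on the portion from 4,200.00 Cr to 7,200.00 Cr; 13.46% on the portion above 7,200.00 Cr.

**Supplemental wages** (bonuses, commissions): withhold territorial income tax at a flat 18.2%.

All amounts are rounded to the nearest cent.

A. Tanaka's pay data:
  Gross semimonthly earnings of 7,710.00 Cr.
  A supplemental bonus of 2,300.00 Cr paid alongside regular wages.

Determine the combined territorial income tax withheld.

Territorial Income Tax: taxable = 7,710.00 Cr
  648.00 Cr + 13.46% × (7,710.00 Cr − 7,200.00 Cr) = 648.00 Cr + 13.46% × 510.00 Cr = 716.65 Cr
Supplemental (18.2% flat on bonus): 18.2% × 2,300.00 Cr = 418.60 Cr
Total territorial income tax: 716.65 Cr + 418.60 Cr = 1,135.25 Cr

1,135.25 Cr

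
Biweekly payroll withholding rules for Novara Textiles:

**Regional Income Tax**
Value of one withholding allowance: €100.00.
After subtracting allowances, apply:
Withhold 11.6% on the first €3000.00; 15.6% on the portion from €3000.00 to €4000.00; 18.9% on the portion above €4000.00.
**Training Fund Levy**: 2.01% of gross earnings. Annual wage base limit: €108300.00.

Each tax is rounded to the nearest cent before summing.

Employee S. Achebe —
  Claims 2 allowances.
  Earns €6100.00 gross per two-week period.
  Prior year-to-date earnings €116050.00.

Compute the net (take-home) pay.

€5236.90

Regional Income Tax: taxable = €6100.00 − 2×€100.00 = €5900.00
  €504.00 + 18.9% × (€5900.00 − €4000.00) = €504.00 + 18.9% × €1900.00 = €863.10
Training Fund Levy: YTD €116050.00 ≥ cap €108300.00 → €0.00
Total withheld: €863.10 + €0.00 = €863.10
Net pay: €6100.00 − €863.10 = €5236.90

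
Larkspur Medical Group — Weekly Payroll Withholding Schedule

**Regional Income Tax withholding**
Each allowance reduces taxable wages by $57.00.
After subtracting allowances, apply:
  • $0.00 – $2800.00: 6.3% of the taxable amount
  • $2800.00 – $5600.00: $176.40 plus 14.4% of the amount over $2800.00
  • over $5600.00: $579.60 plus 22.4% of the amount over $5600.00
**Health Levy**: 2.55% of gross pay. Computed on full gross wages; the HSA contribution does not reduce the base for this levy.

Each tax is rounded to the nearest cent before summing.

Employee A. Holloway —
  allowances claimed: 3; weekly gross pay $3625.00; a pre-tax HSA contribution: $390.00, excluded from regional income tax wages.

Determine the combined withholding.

Regional Income Tax: taxable = $3625.00 − $390.00 − 3×$57.00 = $3064.00
  $176.40 + 14.4% × ($3064.00 − $2800.00) = $176.40 + 14.4% × $264.00 = $214.42
Health Levy: 2.55% × $3625.00 = $92.44
Total: $214.42 + $92.44 = $306.86

$306.86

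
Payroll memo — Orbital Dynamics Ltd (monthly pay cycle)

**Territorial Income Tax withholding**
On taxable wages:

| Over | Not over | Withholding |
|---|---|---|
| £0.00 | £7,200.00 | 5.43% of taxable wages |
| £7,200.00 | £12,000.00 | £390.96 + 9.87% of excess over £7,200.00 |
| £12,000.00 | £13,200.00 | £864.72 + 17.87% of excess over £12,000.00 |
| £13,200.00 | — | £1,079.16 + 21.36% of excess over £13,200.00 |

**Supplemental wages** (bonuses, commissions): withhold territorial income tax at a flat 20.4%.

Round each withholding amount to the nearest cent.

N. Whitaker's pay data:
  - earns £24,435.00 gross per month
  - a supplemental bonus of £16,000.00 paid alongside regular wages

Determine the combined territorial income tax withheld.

Territorial Income Tax: taxable = £24,435.00
  £1,079.16 + 21.36% × (£24,435.00 − £13,200.00) = £1,079.16 + 21.36% × £11,235.00 = £3,478.96
Supplemental (20.4% flat on bonus): 20.4% × £16,000.00 = £3,264.00
Total territorial income tax: £3,478.96 + £3,264.00 = £6,742.96

£6,742.96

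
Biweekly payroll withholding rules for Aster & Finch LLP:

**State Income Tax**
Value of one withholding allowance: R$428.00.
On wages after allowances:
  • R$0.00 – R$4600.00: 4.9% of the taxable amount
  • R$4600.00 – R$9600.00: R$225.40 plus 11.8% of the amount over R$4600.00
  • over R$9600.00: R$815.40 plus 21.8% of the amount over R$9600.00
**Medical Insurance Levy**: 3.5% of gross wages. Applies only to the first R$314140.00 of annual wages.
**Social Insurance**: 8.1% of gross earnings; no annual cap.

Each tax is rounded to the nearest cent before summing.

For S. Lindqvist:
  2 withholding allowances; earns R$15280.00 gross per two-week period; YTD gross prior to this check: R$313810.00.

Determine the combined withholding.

R$3116.26

State Income Tax: taxable = R$15280.00 − 2×R$428.00 = R$14424.00
  R$815.40 + 21.8% × (R$14424.00 − R$9600.00) = R$815.40 + 21.8% × R$4824.00 = R$1867.03
Medical Insurance Levy: cap R$314140.00 − YTD R$313810.00 = R$330.00 subject; 3.5% × R$330.00 = R$11.55
Social Insurance: 8.1% × R$15280.00 = R$1237.68
Total: R$1867.03 + R$11.55 + R$1237.68 = R$3116.26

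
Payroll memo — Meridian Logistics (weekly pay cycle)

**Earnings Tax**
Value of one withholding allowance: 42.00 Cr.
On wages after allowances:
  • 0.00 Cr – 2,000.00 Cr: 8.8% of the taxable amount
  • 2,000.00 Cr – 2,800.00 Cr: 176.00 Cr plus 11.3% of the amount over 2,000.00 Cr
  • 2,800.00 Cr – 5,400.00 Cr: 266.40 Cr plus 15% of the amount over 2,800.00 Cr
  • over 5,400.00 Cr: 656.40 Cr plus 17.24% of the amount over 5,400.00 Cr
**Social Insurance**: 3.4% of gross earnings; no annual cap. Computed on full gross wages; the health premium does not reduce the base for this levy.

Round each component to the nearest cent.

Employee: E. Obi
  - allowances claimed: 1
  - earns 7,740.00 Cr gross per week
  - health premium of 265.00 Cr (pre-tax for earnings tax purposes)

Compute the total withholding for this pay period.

1,270.05 Cr

Earnings Tax: taxable = 7,740.00 Cr − 265.00 Cr − 1×42.00 Cr = 7,433.00 Cr
  656.40 Cr + 17.24% × (7,433.00 Cr − 5,400.00 Cr) = 656.40 Cr + 17.24% × 2,033.00 Cr = 1,006.89 Cr
Social Insurance: 3.4% × 7,740.00 Cr = 263.16 Cr
Total: 1,006.89 Cr + 263.16 Cr = 1,270.05 Cr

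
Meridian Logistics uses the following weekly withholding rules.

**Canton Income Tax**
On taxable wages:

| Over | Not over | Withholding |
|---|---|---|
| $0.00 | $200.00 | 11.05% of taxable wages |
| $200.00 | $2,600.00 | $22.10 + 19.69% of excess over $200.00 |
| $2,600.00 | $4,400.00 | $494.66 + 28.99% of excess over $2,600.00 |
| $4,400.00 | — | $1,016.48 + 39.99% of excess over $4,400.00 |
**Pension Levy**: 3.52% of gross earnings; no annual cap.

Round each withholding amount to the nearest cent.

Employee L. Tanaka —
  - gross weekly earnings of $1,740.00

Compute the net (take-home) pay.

$1,353.42

Canton Income Tax: taxable = $1,740.00
  $22.10 + 19.69% × ($1,740.00 − $200.00) = $22.10 + 19.69% × $1,540.00 = $325.33
Pension Levy: 3.52% × $1,740.00 = $61.25
Total withheld: $325.33 + $61.25 = $386.58
Net pay: $1,740.00 − $386.58 = $1,353.42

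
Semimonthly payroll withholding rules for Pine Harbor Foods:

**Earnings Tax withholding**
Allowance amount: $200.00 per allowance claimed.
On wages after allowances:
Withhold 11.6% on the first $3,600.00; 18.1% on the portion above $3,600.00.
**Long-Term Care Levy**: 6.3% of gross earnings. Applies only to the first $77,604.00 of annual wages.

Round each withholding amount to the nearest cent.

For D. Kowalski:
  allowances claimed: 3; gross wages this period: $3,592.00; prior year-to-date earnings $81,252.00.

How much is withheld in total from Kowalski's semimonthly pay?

Earnings Tax: taxable = $3,592.00 − 3×$200.00 = $2,992.00
  11.6% × $2,992.00 = $347.07
Long-Term Care Levy: YTD $81,252.00 ≥ cap $77,604.00 → $0.00
Total: $347.07 + $0.00 = $347.07

$347.07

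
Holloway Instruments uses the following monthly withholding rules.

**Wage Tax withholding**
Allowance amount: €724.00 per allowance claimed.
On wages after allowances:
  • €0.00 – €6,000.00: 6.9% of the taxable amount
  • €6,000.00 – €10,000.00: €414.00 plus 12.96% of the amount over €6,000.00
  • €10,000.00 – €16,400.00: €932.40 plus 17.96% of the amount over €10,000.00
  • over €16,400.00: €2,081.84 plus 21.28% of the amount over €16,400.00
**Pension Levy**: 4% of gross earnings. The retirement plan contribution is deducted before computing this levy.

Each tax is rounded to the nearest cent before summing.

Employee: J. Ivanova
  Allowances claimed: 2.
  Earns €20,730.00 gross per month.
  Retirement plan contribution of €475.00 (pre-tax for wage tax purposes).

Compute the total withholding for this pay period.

Wage Tax: taxable = €20,730.00 − €475.00 − 2×€724.00 = €18,807.00
  €2,081.84 + 21.28% × (€18,807.00 − €16,400.00) = €2,081.84 + 21.28% × €2,407.00 = €2,594.05
Pension Levy: 4% × €20,255.00 = €810.20
Total: €2,594.05 + €810.20 = €3,404.25

€3,404.25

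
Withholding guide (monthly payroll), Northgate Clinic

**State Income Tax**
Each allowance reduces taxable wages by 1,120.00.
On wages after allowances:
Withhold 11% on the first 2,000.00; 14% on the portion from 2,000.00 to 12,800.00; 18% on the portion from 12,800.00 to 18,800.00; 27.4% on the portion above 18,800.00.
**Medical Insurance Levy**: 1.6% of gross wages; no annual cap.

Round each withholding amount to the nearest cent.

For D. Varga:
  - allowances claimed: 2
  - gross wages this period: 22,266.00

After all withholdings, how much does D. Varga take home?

State Income Tax: taxable = 22,266.00 − 2×1,120.00 = 20,026.00
  2,812.00 + 27.4% × (20,026.00 − 18,800.00) = 2,812.00 + 27.4% × 1,226.00 = 3,147.92
Medical Insurance Levy: 1.6% × 22,266.00 = 356.26
Total withheld: 3,147.92 + 356.26 = 3,504.18
Net pay: 22,266.00 − 3,504.18 = 18,761.82

18,761.82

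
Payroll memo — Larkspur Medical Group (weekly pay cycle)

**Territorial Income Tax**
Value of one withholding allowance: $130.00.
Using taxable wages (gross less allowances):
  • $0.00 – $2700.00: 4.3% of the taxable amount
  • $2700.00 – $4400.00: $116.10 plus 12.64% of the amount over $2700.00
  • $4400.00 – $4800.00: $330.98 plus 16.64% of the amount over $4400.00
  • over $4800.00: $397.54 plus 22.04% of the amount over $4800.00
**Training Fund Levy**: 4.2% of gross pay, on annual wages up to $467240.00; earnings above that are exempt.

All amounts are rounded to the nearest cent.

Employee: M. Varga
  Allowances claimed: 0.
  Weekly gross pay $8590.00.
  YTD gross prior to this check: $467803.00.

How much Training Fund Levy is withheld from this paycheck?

$0.00

Training Fund Levy: YTD $467803.00 ≥ cap $467240.00 → $0.00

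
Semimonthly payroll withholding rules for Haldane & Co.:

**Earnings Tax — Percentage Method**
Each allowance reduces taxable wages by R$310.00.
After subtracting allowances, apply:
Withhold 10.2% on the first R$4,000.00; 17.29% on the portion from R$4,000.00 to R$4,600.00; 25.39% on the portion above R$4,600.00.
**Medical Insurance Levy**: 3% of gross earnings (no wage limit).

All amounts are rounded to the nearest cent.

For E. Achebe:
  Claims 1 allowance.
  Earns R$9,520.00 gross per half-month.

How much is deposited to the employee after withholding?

Earnings Tax: taxable = R$9,520.00 − 1×R$310.00 = R$9,210.00
  R$511.74 + 25.39% × (R$9,210.00 − R$4,600.00) = R$511.74 + 25.39% × R$4,610.00 = R$1,682.22
Medical Insurance Levy: 3% × R$9,520.00 = R$285.60
Total withheld: R$1,682.22 + R$285.60 = R$1,967.82
Net pay: R$9,520.00 − R$1,967.82 = R$7,552.18

R$7,552.18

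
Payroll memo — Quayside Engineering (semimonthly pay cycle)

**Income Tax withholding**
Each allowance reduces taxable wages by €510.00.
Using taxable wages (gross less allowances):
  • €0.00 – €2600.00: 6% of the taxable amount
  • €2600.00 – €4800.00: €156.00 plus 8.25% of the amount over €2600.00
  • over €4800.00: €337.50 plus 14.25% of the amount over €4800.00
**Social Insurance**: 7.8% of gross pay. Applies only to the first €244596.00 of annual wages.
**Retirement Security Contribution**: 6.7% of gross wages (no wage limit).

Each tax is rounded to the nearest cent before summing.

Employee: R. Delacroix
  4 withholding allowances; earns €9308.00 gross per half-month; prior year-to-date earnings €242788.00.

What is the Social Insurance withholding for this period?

€141.02

Social Insurance: cap €244596.00 − YTD €242788.00 = €1808.00 subject; 7.8% × €1808.00 = €141.02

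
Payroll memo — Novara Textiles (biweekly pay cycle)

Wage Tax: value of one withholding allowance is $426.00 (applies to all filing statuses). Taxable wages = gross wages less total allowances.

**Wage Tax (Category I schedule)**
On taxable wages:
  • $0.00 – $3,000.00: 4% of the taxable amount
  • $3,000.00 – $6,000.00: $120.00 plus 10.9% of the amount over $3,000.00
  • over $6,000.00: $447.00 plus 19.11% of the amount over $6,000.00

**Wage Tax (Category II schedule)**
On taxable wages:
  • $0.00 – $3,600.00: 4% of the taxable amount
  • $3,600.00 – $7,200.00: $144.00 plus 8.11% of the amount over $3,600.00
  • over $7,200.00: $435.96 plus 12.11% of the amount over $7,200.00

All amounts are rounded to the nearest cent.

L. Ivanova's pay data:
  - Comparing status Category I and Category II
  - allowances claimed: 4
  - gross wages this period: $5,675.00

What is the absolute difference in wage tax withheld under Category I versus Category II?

Wage Tax (Category I): taxable = $5,675.00 − 4×$426.00 = $3,971.00
  $120.00 + 10.9% × ($3,971.00 − $3,000.00) = $120.00 + 10.9% × $971.00 = $225.84
Wage Tax (Category II): taxable = $5,675.00 − 4×$426.00 = $3,971.00
  $144.00 + 8.11% × ($3,971.00 − $3,600.00) = $144.00 + 8.11% × $371.00 = $174.09
Difference: |$225.84 − $174.09| = $51.75 (higher under Category I)

$51.75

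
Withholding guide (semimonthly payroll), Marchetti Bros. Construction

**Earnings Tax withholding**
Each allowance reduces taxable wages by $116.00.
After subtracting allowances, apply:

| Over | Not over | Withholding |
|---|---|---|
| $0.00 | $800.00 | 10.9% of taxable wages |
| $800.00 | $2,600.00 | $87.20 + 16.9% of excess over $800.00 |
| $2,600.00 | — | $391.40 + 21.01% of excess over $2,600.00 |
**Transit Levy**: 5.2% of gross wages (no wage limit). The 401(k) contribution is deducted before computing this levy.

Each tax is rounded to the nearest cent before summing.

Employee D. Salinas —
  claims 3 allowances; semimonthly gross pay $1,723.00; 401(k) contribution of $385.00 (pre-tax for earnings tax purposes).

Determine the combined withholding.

$188.89

Earnings Tax: taxable = $1,723.00 − $385.00 − 3×$116.00 = $990.00
  $87.20 + 16.9% × ($990.00 − $800.00) = $87.20 + 16.9% × $190.00 = $119.31
Transit Levy: 5.2% × $1,338.00 = $69.58
Total: $119.31 + $69.58 = $188.89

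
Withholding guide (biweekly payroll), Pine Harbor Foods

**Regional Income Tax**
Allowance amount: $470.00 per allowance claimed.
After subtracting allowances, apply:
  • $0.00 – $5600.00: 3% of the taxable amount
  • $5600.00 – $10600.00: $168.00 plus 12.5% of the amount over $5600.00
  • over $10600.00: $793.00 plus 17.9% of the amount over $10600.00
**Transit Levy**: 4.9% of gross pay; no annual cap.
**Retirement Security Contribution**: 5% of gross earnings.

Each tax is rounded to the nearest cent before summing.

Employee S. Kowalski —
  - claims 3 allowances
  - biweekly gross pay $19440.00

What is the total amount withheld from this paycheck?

$4047.53

Regional Income Tax: taxable = $19440.00 − 3×$470.00 = $18030.00
  $793.00 + 17.9% × ($18030.00 − $10600.00) = $793.00 + 17.9% × $7430.00 = $2122.97
Transit Levy: 4.9% × $19440.00 = $952.56
Retirement Security Contribution: 5% × $19440.00 = $972.00
Total: $2122.97 + $952.56 + $972.00 = $4047.53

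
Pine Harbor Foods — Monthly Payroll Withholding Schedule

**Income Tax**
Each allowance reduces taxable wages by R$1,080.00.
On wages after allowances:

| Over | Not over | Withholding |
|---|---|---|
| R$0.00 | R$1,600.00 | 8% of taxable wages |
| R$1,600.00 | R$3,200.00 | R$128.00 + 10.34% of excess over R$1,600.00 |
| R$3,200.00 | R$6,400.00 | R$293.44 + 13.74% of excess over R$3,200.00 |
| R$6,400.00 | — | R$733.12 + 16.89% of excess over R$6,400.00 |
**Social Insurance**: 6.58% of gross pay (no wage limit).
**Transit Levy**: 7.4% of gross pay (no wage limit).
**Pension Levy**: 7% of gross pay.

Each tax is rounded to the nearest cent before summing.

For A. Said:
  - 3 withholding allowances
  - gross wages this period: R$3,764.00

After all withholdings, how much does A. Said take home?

Income Tax: taxable = R$3,764.00 − 3×R$1,080.00 = R$524.00
  8% × R$524.00 = R$41.92
Social Insurance: 6.58% × R$3,764.00 = R$247.67
Transit Levy: 7.4% × R$3,764.00 = R$278.54
Pension Levy: 7% × R$3,764.00 = R$263.48
Total withheld: R$41.92 + R$247.67 + R$278.54 + R$263.48 = R$831.61
Net pay: R$3,764.00 − R$831.61 = R$2,932.39

R$2,932.39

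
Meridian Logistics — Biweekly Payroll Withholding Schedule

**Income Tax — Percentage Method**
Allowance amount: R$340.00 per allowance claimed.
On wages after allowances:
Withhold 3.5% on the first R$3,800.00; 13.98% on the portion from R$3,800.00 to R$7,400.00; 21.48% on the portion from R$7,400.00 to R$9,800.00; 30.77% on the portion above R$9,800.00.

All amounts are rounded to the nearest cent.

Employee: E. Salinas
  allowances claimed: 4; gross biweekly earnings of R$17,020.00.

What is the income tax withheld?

Income Tax: taxable = R$17,020.00 − 4×R$340.00 = R$15,660.00
  R$1,151.80 + 30.77% × (R$15,660.00 − R$9,800.00) = R$1,151.80 + 30.77% × R$5,860.00 = R$2,954.92

R$2,954.92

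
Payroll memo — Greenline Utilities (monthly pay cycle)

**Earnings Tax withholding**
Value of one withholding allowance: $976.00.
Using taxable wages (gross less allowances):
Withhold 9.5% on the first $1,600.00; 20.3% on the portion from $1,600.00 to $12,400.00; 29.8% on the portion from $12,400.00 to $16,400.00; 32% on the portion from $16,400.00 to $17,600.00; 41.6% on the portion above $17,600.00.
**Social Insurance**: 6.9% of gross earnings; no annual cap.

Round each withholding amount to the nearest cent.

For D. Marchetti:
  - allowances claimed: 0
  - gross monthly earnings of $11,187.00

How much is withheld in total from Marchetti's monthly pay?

$2,870.06

Earnings Tax: taxable = $11,187.00
  $152.00 + 20.3% × ($11,187.00 − $1,600.00) = $152.00 + 20.3% × $9,587.00 = $2,098.16
Social Insurance: 6.9% × $11,187.00 = $771.90
Total: $2,098.16 + $771.90 = $2,870.06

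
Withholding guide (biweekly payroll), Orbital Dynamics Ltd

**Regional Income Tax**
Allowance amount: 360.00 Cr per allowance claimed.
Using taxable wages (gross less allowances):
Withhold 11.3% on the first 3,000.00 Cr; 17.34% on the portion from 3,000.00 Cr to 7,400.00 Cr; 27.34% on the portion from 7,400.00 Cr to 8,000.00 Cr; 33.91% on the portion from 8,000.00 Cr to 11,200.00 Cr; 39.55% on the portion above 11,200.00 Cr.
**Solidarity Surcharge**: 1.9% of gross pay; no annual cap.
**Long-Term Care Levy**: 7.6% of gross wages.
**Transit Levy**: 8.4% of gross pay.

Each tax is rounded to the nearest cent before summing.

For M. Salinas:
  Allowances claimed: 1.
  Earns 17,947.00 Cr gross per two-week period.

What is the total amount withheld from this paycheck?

Regional Income Tax: taxable = 17,947.00 Cr − 1×360.00 Cr = 17,587.00 Cr
  2,351.12 Cr + 39.55% × (17,587.00 Cr − 11,200.00 Cr) = 2,351.12 Cr + 39.55% × 6,387.00 Cr = 4,877.18 Cr
Solidarity Surcharge: 1.9% × 17,947.00 Cr = 340.99 Cr
Long-Term Care Levy: 7.6% × 17,947.00 Cr = 1,363.97 Cr
Transit Levy: 8.4% × 17,947.00 Cr = 1,507.55 Cr
Total: 4,877.18 Cr + 340.99 Cr + 1,363.97 Cr + 1,507.55 Cr = 8,089.69 Cr

8,089.69 Cr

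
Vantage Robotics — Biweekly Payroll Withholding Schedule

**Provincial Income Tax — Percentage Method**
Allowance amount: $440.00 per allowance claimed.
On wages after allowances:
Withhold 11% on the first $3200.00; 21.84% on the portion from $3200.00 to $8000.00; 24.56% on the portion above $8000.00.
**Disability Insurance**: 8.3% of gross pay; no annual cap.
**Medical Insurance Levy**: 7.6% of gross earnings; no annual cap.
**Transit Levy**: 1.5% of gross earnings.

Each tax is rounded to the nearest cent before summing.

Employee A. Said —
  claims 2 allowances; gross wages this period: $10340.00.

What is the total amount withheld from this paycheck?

$3558.06

Provincial Income Tax: taxable = $10340.00 − 2×$440.00 = $9460.00
  $1400.32 + 24.56% × ($9460.00 − $8000.00) = $1400.32 + 24.56% × $1460.00 = $1758.90
Disability Insurance: 8.3% × $10340.00 = $858.22
Medical Insurance Levy: 7.6% × $10340.00 = $785.84
Transit Levy: 1.5% × $10340.00 = $155.10
Total: $1758.90 + $858.22 + $785.84 + $155.10 = $3558.06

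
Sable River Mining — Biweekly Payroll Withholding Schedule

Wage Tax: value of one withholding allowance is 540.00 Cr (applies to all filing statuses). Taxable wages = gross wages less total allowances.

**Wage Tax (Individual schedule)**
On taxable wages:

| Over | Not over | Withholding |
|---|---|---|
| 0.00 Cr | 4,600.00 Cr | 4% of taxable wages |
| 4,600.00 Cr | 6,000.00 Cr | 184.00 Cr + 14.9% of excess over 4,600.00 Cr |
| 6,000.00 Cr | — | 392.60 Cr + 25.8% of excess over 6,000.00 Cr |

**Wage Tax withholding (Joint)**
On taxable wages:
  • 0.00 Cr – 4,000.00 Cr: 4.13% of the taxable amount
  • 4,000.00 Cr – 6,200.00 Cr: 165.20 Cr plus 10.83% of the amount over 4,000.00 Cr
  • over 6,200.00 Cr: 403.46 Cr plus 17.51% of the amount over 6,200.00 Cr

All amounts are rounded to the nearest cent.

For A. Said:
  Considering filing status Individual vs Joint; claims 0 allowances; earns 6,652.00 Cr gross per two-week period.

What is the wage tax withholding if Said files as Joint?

482.61 Cr

Wage Tax (Joint): taxable = 6,652.00 Cr
  403.46 Cr + 17.51% × (6,652.00 Cr − 6,200.00 Cr) = 403.46 Cr + 17.51% × 452.00 Cr = 482.61 Cr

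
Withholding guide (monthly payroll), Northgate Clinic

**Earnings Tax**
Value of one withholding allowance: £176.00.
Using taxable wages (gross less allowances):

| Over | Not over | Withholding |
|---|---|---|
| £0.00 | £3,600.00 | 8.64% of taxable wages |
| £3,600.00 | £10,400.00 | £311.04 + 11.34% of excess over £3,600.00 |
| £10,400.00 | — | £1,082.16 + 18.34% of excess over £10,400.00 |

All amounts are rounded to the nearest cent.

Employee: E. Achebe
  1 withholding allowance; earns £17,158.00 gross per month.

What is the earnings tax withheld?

Earnings Tax: taxable = £17,158.00 − 1×£176.00 = £16,982.00
  £1,082.16 + 18.34% × (£16,982.00 − £10,400.00) = £1,082.16 + 18.34% × £6,582.00 = £2,289.30

£2,289.30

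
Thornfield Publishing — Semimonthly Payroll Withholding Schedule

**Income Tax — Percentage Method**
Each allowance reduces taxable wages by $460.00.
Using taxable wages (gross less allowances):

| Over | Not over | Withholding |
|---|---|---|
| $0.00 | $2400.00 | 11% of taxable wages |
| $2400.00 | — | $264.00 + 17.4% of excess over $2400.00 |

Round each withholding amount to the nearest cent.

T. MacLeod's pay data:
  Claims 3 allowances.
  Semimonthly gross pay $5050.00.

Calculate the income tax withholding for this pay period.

$484.98

Income Tax: taxable = $5050.00 − 3×$460.00 = $3670.00
  $264.00 + 17.4% × ($3670.00 − $2400.00) = $264.00 + 17.4% × $1270.00 = $484.98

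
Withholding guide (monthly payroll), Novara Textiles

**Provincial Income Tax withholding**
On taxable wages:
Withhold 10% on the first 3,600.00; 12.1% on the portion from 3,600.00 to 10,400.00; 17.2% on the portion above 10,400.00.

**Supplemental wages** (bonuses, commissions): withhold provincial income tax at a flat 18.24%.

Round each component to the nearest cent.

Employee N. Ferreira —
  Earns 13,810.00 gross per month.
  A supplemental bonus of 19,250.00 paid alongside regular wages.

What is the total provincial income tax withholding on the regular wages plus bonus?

Provincial Income Tax: taxable = 13,810.00
  1,182.80 + 17.2% × (13,810.00 − 10,400.00) = 1,182.80 + 17.2% × 3,410.00 = 1,769.32
Supplemental (18.24% flat on bonus): 18.24% × 19,250.00 = 3,511.20
Total provincial income tax: 1,769.32 + 3,511.20 = 5,280.52

5,280.52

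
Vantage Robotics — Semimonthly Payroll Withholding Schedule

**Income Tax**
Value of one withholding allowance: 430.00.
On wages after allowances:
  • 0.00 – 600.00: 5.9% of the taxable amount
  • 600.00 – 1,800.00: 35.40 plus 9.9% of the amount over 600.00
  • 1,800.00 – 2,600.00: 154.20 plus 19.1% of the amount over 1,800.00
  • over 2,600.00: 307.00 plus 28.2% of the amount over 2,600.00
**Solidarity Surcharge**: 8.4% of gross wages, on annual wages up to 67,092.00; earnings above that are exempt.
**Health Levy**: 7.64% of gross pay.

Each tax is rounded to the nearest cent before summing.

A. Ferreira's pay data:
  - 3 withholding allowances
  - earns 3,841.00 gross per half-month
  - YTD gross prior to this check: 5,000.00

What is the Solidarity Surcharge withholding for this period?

322.64

Solidarity Surcharge: 8.4% × 3,841.00 = 322.64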